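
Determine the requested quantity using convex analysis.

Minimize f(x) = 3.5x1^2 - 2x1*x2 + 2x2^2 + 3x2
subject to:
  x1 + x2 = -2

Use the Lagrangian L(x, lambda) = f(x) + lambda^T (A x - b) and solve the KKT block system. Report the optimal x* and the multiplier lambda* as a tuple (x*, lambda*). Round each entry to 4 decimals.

Form the Lagrangian:
  L(x, lambda) = (1/2) x^T Q x + c^T x + lambda^T (A x - b)
Stationarity (grad_x L = 0): Q x + c + A^T lambda = 0.
Primal feasibility: A x = b.

This gives the KKT block system:
  [ Q   A^T ] [ x     ]   [-c ]
  [ A    0  ] [ lambda ] = [ b ]

Solving the linear system:
  x*      = (-0.6, -1.4)
  lambda* = (1.4)
  f(x*)   = -0.7

x* = (-0.6, -1.4), lambda* = (1.4)


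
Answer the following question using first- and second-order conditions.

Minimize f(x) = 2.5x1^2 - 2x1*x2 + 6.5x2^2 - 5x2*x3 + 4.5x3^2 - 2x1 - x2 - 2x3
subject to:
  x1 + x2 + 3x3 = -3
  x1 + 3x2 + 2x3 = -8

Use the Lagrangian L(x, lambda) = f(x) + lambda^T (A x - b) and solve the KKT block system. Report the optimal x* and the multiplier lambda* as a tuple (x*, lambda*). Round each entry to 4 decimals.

Form the Lagrangian:
  L(x, lambda) = (1/2) x^T Q x + c^T x + lambda^T (A x - b)
Stationarity (grad_x L = 0): Q x + c + A^T lambda = 0.
Primal feasibility: A x = b.

This gives the KKT block system:
  [ Q   A^T ] [ x     ]   [-c ]
  [ A    0  ] [ lambda ] = [ b ]

Solving the linear system:
  x*      = (-0.8477, -2.4503, 0.0993)
  lambda* = (-13.8212, 15.1589)
  f(x*)   = 41.8775

x* = (-0.8477, -2.4503, 0.0993), lambda* = (-13.8212, 15.1589)


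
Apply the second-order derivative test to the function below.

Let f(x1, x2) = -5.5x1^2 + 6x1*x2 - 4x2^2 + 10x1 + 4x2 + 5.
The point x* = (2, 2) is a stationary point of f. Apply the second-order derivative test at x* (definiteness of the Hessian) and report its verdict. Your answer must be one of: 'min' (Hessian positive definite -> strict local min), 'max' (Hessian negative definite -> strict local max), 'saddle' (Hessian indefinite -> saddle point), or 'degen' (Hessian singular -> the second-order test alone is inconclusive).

Compute the Hessian H = grad^2 f:
  H = [[-11, 6], [6, -8]]
Verify stationarity: grad f(x*) = H x* + g = (0, 0).
Eigenvalues of H: -15.6847, -3.3153.
Both eigenvalues < 0, so H is negative definite -> x* is a strict local max.

max


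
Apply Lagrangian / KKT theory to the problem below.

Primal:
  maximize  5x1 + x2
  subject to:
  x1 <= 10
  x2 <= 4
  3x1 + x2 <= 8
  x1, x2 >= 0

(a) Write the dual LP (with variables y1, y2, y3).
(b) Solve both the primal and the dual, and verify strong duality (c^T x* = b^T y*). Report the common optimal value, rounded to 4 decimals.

The standard primal-dual pair for 'max c^T x s.t. A x <= b, x >= 0' is:
  Dual:  min b^T y  s.t.  A^T y >= c,  y >= 0.

So the dual LP is:
  minimize  10y1 + 4y2 + 8y3
  subject to:
    y1 + 3y3 >= 5
    y2 + y3 >= 1
    y1, y2, y3 >= 0

Solving the primal: x* = (2.6667, 0).
  primal value c^T x* = 13.3333.
Solving the dual: y* = (0, 0, 1.6667).
  dual value b^T y* = 13.3333.
Strong duality: c^T x* = b^T y*. Confirmed.

13.3333


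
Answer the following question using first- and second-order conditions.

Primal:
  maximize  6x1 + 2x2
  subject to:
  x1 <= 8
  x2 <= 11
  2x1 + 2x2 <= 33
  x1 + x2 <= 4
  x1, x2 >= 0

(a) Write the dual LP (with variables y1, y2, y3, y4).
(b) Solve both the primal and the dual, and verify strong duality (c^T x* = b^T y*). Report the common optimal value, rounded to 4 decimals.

The standard primal-dual pair for 'max c^T x s.t. A x <= b, x >= 0' is:
  Dual:  min b^T y  s.t.  A^T y >= c,  y >= 0.

So the dual LP is:
  minimize  8y1 + 11y2 + 33y3 + 4y4
  subject to:
    y1 + 2y3 + y4 >= 6
    y2 + 2y3 + y4 >= 2
    y1, y2, y3, y4 >= 0

Solving the primal: x* = (4, 0).
  primal value c^T x* = 24.
Solving the dual: y* = (0, 0, 0, 6).
  dual value b^T y* = 24.
Strong duality: c^T x* = b^T y*. Confirmed.

24


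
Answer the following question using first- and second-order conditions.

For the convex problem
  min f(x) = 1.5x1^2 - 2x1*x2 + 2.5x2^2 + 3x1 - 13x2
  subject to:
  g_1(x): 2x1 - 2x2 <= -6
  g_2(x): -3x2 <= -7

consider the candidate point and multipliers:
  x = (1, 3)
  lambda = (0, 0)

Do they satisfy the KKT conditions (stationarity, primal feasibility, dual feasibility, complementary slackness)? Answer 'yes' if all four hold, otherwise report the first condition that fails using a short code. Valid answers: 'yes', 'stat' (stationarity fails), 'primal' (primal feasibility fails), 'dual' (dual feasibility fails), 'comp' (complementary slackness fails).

Gradient of f: grad f(x) = Q x + c = (0, 0)
Constraint values g_i(x) = a_i^T x - b_i:
  g_1((1, 3)) = 2
  g_2((1, 3)) = -2
Stationarity residual: grad f(x) + sum_i lambda_i a_i = (0, 0)
  -> stationarity OK
Primal feasibility (all g_i <= 0): FAILS
Dual feasibility (all lambda_i >= 0): OK
Complementary slackness (lambda_i * g_i(x) = 0 for all i): OK

Verdict: the first failing condition is primal_feasibility -> primal.

primal


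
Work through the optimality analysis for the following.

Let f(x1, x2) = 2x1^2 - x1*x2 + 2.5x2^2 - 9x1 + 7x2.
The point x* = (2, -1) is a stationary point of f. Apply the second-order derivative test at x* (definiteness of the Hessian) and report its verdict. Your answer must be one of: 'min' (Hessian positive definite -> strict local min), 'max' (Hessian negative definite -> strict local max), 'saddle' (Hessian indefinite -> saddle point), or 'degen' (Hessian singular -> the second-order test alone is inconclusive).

Compute the Hessian H = grad^2 f:
  H = [[4, -1], [-1, 5]]
Verify stationarity: grad f(x*) = H x* + g = (0, 0).
Eigenvalues of H: 3.382, 5.618.
Both eigenvalues > 0, so H is positive definite -> x* is a strict local min.

min


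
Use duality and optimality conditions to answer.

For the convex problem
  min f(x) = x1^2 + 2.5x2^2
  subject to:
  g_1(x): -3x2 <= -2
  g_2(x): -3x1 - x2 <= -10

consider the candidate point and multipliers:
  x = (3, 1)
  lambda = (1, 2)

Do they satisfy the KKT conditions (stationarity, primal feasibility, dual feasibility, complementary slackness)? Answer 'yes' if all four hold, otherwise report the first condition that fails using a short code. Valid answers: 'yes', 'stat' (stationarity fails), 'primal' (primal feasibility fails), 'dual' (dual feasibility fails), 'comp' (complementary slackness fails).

Gradient of f: grad f(x) = Q x + c = (6, 5)
Constraint values g_i(x) = a_i^T x - b_i:
  g_1((3, 1)) = -1
  g_2((3, 1)) = 0
Stationarity residual: grad f(x) + sum_i lambda_i a_i = (0, 0)
  -> stationarity OK
Primal feasibility (all g_i <= 0): OK
Dual feasibility (all lambda_i >= 0): OK
Complementary slackness (lambda_i * g_i(x) = 0 for all i): FAILS

Verdict: the first failing condition is complementary_slackness -> comp.

comp


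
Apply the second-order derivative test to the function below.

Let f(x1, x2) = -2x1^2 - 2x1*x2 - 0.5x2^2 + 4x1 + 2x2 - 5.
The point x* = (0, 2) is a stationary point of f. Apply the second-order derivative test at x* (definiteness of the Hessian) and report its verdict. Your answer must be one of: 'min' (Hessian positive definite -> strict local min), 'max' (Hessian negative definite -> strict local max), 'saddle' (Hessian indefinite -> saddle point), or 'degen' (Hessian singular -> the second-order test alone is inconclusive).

Compute the Hessian H = grad^2 f:
  H = [[-4, -2], [-2, -1]]
Verify stationarity: grad f(x*) = H x* + g = (0, 0).
Eigenvalues of H: -5, 0.
H has a zero eigenvalue (singular; negative semidefinite but not definite), so H is neither positive definite, negative definite, nor indefinite. The second-order test alone is inconclusive -> degen.
(Indeed, f is constant along the null direction of H through x*, so x* is not a strict local extremum.)

degen


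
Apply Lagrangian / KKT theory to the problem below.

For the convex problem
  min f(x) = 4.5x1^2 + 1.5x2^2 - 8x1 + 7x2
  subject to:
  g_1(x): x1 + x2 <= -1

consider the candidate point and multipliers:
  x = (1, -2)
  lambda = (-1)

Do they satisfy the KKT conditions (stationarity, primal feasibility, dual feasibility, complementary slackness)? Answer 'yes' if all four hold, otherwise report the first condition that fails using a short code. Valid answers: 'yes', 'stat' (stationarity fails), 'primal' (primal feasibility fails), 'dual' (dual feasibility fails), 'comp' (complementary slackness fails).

Gradient of f: grad f(x) = Q x + c = (1, 1)
Constraint values g_i(x) = a_i^T x - b_i:
  g_1((1, -2)) = 0
Stationarity residual: grad f(x) + sum_i lambda_i a_i = (0, 0)
  -> stationarity OK
Primal feasibility (all g_i <= 0): OK
Dual feasibility (all lambda_i >= 0): FAILS
Complementary slackness (lambda_i * g_i(x) = 0 for all i): OK

Verdict: the first failing condition is dual_feasibility -> dual.

dual


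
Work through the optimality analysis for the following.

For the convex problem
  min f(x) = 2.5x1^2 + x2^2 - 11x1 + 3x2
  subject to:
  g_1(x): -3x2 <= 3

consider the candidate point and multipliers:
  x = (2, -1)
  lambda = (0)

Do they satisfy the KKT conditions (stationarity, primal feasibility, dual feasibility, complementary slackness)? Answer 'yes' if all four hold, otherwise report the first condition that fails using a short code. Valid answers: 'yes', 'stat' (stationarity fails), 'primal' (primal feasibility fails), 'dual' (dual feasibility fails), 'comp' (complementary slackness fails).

Gradient of f: grad f(x) = Q x + c = (-1, 1)
Constraint values g_i(x) = a_i^T x - b_i:
  g_1((2, -1)) = 0
Stationarity residual: grad f(x) + sum_i lambda_i a_i = (-1, 1)
  -> stationarity FAILS
Primal feasibility (all g_i <= 0): OK
Dual feasibility (all lambda_i >= 0): OK
Complementary slackness (lambda_i * g_i(x) = 0 for all i): OK

Verdict: the first failing condition is stationarity -> stat.

stat


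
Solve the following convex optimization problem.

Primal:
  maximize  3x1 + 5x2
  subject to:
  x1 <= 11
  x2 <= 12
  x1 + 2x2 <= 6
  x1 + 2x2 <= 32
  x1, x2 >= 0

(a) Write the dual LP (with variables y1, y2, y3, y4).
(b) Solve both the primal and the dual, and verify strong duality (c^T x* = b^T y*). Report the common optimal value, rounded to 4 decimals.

The standard primal-dual pair for 'max c^T x s.t. A x <= b, x >= 0' is:
  Dual:  min b^T y  s.t.  A^T y >= c,  y >= 0.

So the dual LP is:
  minimize  11y1 + 12y2 + 6y3 + 32y4
  subject to:
    y1 + y3 + y4 >= 3
    y2 + 2y3 + 2y4 >= 5
    y1, y2, y3, y4 >= 0

Solving the primal: x* = (6, 0).
  primal value c^T x* = 18.
Solving the dual: y* = (0, 0, 3, 0).
  dual value b^T y* = 18.
Strong duality: c^T x* = b^T y*. Confirmed.

18


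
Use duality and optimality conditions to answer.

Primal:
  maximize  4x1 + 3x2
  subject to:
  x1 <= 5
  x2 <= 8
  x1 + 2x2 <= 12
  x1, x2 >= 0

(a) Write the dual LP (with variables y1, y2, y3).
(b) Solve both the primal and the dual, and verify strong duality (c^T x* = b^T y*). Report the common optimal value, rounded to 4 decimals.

The standard primal-dual pair for 'max c^T x s.t. A x <= b, x >= 0' is:
  Dual:  min b^T y  s.t.  A^T y >= c,  y >= 0.

So the dual LP is:
  minimize  5y1 + 8y2 + 12y3
  subject to:
    y1 + y3 >= 4
    y2 + 2y3 >= 3
    y1, y2, y3 >= 0

Solving the primal: x* = (5, 3.5).
  primal value c^T x* = 30.5.
Solving the dual: y* = (2.5, 0, 1.5).
  dual value b^T y* = 30.5.
Strong duality: c^T x* = b^T y*. Confirmed.

30.5


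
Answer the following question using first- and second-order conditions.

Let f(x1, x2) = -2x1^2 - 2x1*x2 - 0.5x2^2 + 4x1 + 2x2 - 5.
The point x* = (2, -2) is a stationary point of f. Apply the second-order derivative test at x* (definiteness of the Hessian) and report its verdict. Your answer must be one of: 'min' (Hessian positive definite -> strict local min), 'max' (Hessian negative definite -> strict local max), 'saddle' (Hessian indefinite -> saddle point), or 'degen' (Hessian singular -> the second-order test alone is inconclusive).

Compute the Hessian H = grad^2 f:
  H = [[-4, -2], [-2, -1]]
Verify stationarity: grad f(x*) = H x* + g = (0, 0).
Eigenvalues of H: -5, 0.
H has a zero eigenvalue (singular; negative semidefinite but not definite), so H is neither positive definite, negative definite, nor indefinite. The second-order test alone is inconclusive -> degen.
(Indeed, f is constant along the null direction of H through x*, so x* is not a strict local extremum.)

degen


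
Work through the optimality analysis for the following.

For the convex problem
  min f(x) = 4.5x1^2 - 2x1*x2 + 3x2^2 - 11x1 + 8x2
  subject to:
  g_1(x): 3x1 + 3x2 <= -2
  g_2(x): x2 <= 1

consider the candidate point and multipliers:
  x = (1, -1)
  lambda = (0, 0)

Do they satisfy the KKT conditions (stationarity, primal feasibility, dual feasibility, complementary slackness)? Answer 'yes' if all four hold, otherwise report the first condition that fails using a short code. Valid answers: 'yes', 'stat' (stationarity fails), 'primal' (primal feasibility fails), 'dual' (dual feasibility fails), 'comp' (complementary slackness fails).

Gradient of f: grad f(x) = Q x + c = (0, 0)
Constraint values g_i(x) = a_i^T x - b_i:
  g_1((1, -1)) = 2
  g_2((1, -1)) = -2
Stationarity residual: grad f(x) + sum_i lambda_i a_i = (0, 0)
  -> stationarity OK
Primal feasibility (all g_i <= 0): FAILS
Dual feasibility (all lambda_i >= 0): OK
Complementary slackness (lambda_i * g_i(x) = 0 for all i): OK

Verdict: the first failing condition is primal_feasibility -> primal.

primal


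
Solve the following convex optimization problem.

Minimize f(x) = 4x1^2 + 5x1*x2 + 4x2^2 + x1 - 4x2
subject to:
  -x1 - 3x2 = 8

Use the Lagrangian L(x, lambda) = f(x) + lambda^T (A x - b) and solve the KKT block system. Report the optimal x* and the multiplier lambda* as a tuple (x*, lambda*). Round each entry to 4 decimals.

Form the Lagrangian:
  L(x, lambda) = (1/2) x^T Q x + c^T x + lambda^T (A x - b)
Stationarity (grad_x L = 0): Q x + c + A^T lambda = 0.
Primal feasibility: A x = b.

This gives the KKT block system:
  [ Q   A^T ] [ x     ]   [-c ]
  [ A    0  ] [ lambda ] = [ b ]

Solving the linear system:
  x*      = (0.7, -2.9)
  lambda* = (-7.9)
  f(x*)   = 37.75

x* = (0.7, -2.9), lambda* = (-7.9)


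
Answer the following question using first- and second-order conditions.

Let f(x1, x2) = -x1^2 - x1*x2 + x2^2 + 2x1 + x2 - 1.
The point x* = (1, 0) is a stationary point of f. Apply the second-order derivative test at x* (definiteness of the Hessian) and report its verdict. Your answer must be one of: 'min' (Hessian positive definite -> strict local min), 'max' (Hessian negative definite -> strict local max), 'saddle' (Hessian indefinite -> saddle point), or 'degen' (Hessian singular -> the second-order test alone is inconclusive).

Compute the Hessian H = grad^2 f:
  H = [[-2, -1], [-1, 2]]
Verify stationarity: grad f(x*) = H x* + g = (0, 0).
Eigenvalues of H: -2.2361, 2.2361.
Eigenvalues have mixed signs, so H is indefinite -> x* is a saddle point.

saddle


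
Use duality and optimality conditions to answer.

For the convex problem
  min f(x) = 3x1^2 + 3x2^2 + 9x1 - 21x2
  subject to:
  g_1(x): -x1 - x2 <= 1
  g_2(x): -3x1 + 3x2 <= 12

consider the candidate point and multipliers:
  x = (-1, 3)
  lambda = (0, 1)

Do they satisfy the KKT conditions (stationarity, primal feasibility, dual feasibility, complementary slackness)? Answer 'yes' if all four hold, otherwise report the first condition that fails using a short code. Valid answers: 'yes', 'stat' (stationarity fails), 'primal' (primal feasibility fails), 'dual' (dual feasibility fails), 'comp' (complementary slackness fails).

Gradient of f: grad f(x) = Q x + c = (3, -3)
Constraint values g_i(x) = a_i^T x - b_i:
  g_1((-1, 3)) = -3
  g_2((-1, 3)) = 0
Stationarity residual: grad f(x) + sum_i lambda_i a_i = (0, 0)
  -> stationarity OK
Primal feasibility (all g_i <= 0): OK
Dual feasibility (all lambda_i >= 0): OK
Complementary slackness (lambda_i * g_i(x) = 0 for all i): OK

Verdict: yes, KKT holds.

yes


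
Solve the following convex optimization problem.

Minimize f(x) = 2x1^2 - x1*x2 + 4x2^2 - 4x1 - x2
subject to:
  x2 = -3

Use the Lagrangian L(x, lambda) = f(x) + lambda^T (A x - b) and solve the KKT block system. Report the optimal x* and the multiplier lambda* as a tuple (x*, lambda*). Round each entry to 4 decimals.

Form the Lagrangian:
  L(x, lambda) = (1/2) x^T Q x + c^T x + lambda^T (A x - b)
Stationarity (grad_x L = 0): Q x + c + A^T lambda = 0.
Primal feasibility: A x = b.

This gives the KKT block system:
  [ Q   A^T ] [ x     ]   [-c ]
  [ A    0  ] [ lambda ] = [ b ]

Solving the linear system:
  x*      = (0.25, -3)
  lambda* = (25.25)
  f(x*)   = 38.875

x* = (0.25, -3), lambda* = (25.25)


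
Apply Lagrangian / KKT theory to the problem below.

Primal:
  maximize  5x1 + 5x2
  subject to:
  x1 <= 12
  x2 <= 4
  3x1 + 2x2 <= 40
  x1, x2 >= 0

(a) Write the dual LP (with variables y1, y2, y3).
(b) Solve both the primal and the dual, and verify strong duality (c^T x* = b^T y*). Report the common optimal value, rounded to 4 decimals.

The standard primal-dual pair for 'max c^T x s.t. A x <= b, x >= 0' is:
  Dual:  min b^T y  s.t.  A^T y >= c,  y >= 0.

So the dual LP is:
  minimize  12y1 + 4y2 + 40y3
  subject to:
    y1 + 3y3 >= 5
    y2 + 2y3 >= 5
    y1, y2, y3 >= 0

Solving the primal: x* = (10.6667, 4).
  primal value c^T x* = 73.3333.
Solving the dual: y* = (0, 1.6667, 1.6667).
  dual value b^T y* = 73.3333.
Strong duality: c^T x* = b^T y*. Confirmed.

73.3333


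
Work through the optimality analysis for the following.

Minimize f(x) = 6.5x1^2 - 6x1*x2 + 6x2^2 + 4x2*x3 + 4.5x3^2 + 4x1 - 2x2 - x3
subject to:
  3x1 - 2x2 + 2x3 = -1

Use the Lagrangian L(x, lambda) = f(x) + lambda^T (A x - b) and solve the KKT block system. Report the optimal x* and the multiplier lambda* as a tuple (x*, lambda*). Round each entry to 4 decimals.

Form the Lagrangian:
  L(x, lambda) = (1/2) x^T Q x + c^T x + lambda^T (A x - b)
Stationarity (grad_x L = 0): Q x + c + A^T lambda = 0.
Primal feasibility: A x = b.

This gives the KKT block system:
  [ Q   A^T ] [ x     ]   [-c ]
  [ A    0  ] [ lambda ] = [ b ]

Solving the linear system:
  x*      = (-0.3599, 0.0111, 0.051)
  lambda* = (0.2484)
  f(x*)   = -0.6322

x* = (-0.3599, 0.0111, 0.051), lambda* = (0.2484)


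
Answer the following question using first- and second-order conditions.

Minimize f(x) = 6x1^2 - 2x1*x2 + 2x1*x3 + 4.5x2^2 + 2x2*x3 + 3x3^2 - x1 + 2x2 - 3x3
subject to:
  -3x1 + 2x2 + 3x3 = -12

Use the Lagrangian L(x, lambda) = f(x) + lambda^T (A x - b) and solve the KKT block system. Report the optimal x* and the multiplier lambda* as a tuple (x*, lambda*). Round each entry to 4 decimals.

Form the Lagrangian:
  L(x, lambda) = (1/2) x^T Q x + c^T x + lambda^T (A x - b)
Stationarity (grad_x L = 0): Q x + c + A^T lambda = 0.
Primal feasibility: A x = b.

This gives the KKT block system:
  [ Q   A^T ] [ x     ]   [-c ]
  [ A    0  ] [ lambda ] = [ b ]

Solving the linear system:
  x*      = (1.5334, -0.4246, -2.1835)
  lambda* = (4.6278)
  f(x*)   = 29.8506

x* = (1.5334, -0.4246, -2.1835), lambda* = (4.6278)


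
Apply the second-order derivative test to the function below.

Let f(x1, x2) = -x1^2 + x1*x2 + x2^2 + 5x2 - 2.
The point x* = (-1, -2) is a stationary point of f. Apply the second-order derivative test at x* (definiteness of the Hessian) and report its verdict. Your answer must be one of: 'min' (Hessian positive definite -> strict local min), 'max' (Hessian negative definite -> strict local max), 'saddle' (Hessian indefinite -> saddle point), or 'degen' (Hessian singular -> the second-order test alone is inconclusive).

Compute the Hessian H = grad^2 f:
  H = [[-2, 1], [1, 2]]
Verify stationarity: grad f(x*) = H x* + g = (0, 0).
Eigenvalues of H: -2.2361, 2.2361.
Eigenvalues have mixed signs, so H is indefinite -> x* is a saddle point.

saddle


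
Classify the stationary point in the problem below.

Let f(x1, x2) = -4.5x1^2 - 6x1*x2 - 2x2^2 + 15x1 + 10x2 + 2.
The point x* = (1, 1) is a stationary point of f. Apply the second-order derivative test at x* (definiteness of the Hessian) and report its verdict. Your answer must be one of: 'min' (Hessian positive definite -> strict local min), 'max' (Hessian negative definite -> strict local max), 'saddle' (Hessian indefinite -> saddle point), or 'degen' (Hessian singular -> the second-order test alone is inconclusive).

Compute the Hessian H = grad^2 f:
  H = [[-9, -6], [-6, -4]]
Verify stationarity: grad f(x*) = H x* + g = (0, 0).
Eigenvalues of H: -13, 0.
H has a zero eigenvalue (singular; negative semidefinite but not definite), so H is neither positive definite, negative definite, nor indefinite. The second-order test alone is inconclusive -> degen.
(Indeed, f is constant along the null direction of H through x*, so x* is not a strict local extremum.)

degen


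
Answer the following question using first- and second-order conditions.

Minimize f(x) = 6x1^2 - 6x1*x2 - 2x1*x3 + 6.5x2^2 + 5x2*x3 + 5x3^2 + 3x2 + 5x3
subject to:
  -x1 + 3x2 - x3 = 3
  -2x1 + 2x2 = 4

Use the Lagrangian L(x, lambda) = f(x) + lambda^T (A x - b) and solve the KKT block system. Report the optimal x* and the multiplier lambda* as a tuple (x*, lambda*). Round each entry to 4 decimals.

Form the Lagrangian:
  L(x, lambda) = (1/2) x^T Q x + c^T x + lambda^T (A x - b)
Stationarity (grad_x L = 0): Q x + c + A^T lambda = 0.
Primal feasibility: A x = b.

This gives the KKT block system:
  [ Q   A^T ] [ x     ]   [-c ]
  [ A    0  ] [ lambda ] = [ b ]

Solving the linear system:
  x*      = (-1.7846, 0.2154, -0.5692)
  lambda* = (3.9538, -12.7615)
  f(x*)   = 18.4923

x* = (-1.7846, 0.2154, -0.5692), lambda* = (3.9538, -12.7615)


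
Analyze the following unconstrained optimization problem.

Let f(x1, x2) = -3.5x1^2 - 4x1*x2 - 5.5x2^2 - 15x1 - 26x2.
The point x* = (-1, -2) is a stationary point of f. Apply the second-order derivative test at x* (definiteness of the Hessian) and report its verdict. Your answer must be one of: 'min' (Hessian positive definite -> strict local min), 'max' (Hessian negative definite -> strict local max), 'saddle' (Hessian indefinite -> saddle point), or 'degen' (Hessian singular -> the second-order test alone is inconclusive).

Compute the Hessian H = grad^2 f:
  H = [[-7, -4], [-4, -11]]
Verify stationarity: grad f(x*) = H x* + g = (0, 0).
Eigenvalues of H: -13.4721, -4.5279.
Both eigenvalues < 0, so H is negative definite -> x* is a strict local max.

max


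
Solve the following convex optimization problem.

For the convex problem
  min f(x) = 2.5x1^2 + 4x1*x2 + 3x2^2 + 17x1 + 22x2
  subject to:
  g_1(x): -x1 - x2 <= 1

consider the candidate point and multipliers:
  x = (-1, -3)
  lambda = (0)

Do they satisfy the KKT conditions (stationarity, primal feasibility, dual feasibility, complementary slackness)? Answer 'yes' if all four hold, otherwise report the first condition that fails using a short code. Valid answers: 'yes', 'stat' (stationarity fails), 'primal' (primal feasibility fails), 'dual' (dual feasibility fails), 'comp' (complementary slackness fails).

Gradient of f: grad f(x) = Q x + c = (0, 0)
Constraint values g_i(x) = a_i^T x - b_i:
  g_1((-1, -3)) = 3
Stationarity residual: grad f(x) + sum_i lambda_i a_i = (0, 0)
  -> stationarity OK
Primal feasibility (all g_i <= 0): FAILS
Dual feasibility (all lambda_i >= 0): OK
Complementary slackness (lambda_i * g_i(x) = 0 for all i): OK

Verdict: the first failing condition is primal_feasibility -> primal.

primal


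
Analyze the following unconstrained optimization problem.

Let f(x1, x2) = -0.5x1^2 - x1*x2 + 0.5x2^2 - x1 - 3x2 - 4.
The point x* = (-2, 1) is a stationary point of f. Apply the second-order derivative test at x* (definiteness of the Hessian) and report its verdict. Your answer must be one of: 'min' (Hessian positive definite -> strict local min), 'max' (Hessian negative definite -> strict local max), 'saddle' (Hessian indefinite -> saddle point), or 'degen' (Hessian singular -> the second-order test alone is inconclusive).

Compute the Hessian H = grad^2 f:
  H = [[-1, -1], [-1, 1]]
Verify stationarity: grad f(x*) = H x* + g = (0, 0).
Eigenvalues of H: -1.4142, 1.4142.
Eigenvalues have mixed signs, so H is indefinite -> x* is a saddle point.

saddle


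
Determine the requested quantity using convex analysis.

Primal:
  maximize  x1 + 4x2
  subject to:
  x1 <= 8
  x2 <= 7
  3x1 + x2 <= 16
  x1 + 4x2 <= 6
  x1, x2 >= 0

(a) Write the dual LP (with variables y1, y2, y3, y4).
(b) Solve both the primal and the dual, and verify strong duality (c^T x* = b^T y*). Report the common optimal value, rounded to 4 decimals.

The standard primal-dual pair for 'max c^T x s.t. A x <= b, x >= 0' is:
  Dual:  min b^T y  s.t.  A^T y >= c,  y >= 0.

So the dual LP is:
  minimize  8y1 + 7y2 + 16y3 + 6y4
  subject to:
    y1 + 3y3 + y4 >= 1
    y2 + y3 + 4y4 >= 4
    y1, y2, y3, y4 >= 0

Solving the primal: x* = (5.2727, 0.1818).
  primal value c^T x* = 6.
Solving the dual: y* = (0, 0, 0, 1).
  dual value b^T y* = 6.
Strong duality: c^T x* = b^T y*. Confirmed.

6


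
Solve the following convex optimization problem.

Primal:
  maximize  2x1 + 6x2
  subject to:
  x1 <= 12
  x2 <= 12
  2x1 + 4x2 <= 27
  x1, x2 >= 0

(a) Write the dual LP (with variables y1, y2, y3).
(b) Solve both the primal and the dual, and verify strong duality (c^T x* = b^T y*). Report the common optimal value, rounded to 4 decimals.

The standard primal-dual pair for 'max c^T x s.t. A x <= b, x >= 0' is:
  Dual:  min b^T y  s.t.  A^T y >= c,  y >= 0.

So the dual LP is:
  minimize  12y1 + 12y2 + 27y3
  subject to:
    y1 + 2y3 >= 2
    y2 + 4y3 >= 6
    y1, y2, y3 >= 0

Solving the primal: x* = (0, 6.75).
  primal value c^T x* = 40.5.
Solving the dual: y* = (0, 0, 1.5).
  dual value b^T y* = 40.5.
Strong duality: c^T x* = b^T y*. Confirmed.

40.5


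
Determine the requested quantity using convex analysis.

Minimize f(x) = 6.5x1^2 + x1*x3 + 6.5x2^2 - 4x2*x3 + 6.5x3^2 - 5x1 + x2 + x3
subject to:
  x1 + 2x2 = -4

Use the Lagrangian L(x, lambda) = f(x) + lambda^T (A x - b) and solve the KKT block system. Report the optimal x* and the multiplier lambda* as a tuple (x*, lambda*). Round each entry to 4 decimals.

Form the Lagrangian:
  L(x, lambda) = (1/2) x^T Q x + c^T x + lambda^T (A x - b)
Stationarity (grad_x L = 0): Q x + c + A^T lambda = 0.
Primal feasibility: A x = b.

This gives the KKT block system:
  [ Q   A^T ] [ x     ]   [-c ]
  [ A    0  ] [ lambda ] = [ b ]

Solving the linear system:
  x*      = (-0.3486, -1.8257, -0.6119)
  lambda* = (10.1434)
  f(x*)   = 19.9394

x* = (-0.3486, -1.8257, -0.6119), lambda* = (10.1434)


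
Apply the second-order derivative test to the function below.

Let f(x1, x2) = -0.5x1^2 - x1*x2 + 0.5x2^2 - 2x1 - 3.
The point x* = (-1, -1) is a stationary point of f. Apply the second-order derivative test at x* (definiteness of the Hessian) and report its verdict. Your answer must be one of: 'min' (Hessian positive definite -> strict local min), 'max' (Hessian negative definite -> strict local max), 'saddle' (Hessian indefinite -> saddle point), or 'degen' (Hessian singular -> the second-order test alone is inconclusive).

Compute the Hessian H = grad^2 f:
  H = [[-1, -1], [-1, 1]]
Verify stationarity: grad f(x*) = H x* + g = (0, 0).
Eigenvalues of H: -1.4142, 1.4142.
Eigenvalues have mixed signs, so H is indefinite -> x* is a saddle point.

saddle


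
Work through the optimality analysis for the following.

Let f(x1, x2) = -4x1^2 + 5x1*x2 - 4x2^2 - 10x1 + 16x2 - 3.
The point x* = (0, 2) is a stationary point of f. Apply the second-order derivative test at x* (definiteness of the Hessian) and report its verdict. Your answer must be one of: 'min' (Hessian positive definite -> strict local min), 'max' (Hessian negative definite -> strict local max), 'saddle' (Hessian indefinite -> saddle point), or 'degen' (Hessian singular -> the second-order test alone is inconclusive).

Compute the Hessian H = grad^2 f:
  H = [[-8, 5], [5, -8]]
Verify stationarity: grad f(x*) = H x* + g = (0, 0).
Eigenvalues of H: -13, -3.
Both eigenvalues < 0, so H is negative definite -> x* is a strict local max.

max


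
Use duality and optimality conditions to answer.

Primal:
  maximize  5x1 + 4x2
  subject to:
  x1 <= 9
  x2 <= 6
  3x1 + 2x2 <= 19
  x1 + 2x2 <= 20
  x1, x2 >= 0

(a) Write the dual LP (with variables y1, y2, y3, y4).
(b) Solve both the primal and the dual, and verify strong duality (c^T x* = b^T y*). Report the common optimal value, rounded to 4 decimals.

The standard primal-dual pair for 'max c^T x s.t. A x <= b, x >= 0' is:
  Dual:  min b^T y  s.t.  A^T y >= c,  y >= 0.

So the dual LP is:
  minimize  9y1 + 6y2 + 19y3 + 20y4
  subject to:
    y1 + 3y3 + y4 >= 5
    y2 + 2y3 + 2y4 >= 4
    y1, y2, y3, y4 >= 0

Solving the primal: x* = (2.3333, 6).
  primal value c^T x* = 35.6667.
Solving the dual: y* = (0, 0.6667, 1.6667, 0).
  dual value b^T y* = 35.6667.
Strong duality: c^T x* = b^T y*. Confirmed.

35.6667


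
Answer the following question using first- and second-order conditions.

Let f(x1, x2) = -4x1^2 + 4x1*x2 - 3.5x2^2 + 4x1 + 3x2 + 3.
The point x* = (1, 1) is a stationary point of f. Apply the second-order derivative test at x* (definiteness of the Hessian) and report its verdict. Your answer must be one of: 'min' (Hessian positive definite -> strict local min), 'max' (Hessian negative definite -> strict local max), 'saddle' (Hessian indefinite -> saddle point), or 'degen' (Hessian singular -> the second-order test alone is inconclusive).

Compute the Hessian H = grad^2 f:
  H = [[-8, 4], [4, -7]]
Verify stationarity: grad f(x*) = H x* + g = (0, 0).
Eigenvalues of H: -11.5311, -3.4689.
Both eigenvalues < 0, so H is negative definite -> x* is a strict local max.

max


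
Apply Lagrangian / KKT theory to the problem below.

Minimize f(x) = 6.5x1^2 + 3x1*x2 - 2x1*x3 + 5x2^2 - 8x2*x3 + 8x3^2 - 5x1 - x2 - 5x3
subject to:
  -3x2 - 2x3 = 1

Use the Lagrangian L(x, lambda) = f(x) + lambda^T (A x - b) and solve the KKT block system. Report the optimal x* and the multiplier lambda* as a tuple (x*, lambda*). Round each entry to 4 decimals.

Form the Lagrangian:
  L(x, lambda) = (1/2) x^T Q x + c^T x + lambda^T (A x - b)
Stationarity (grad_x L = 0): Q x + c + A^T lambda = 0.
Primal feasibility: A x = b.

This gives the KKT block system:
  [ Q   A^T ] [ x     ]   [-c ]
  [ A    0  ] [ lambda ] = [ b ]

Solving the linear system:
  x*      = (0.4748, -0.3621, 0.0432)
  lambda* = (-1.1808)
  f(x*)   = -0.5236

x* = (0.4748, -0.3621, 0.0432), lambda* = (-1.1808)


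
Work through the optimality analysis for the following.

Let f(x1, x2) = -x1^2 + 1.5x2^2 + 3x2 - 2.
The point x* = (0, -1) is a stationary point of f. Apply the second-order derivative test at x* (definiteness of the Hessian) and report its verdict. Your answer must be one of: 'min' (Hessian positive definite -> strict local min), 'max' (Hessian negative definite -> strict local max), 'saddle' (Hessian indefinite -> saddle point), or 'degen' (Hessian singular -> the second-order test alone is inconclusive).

Compute the Hessian H = grad^2 f:
  H = [[-2, 0], [0, 3]]
Verify stationarity: grad f(x*) = H x* + g = (0, 0).
Eigenvalues of H: -2, 3.
Eigenvalues have mixed signs, so H is indefinite -> x* is a saddle point.

saddle


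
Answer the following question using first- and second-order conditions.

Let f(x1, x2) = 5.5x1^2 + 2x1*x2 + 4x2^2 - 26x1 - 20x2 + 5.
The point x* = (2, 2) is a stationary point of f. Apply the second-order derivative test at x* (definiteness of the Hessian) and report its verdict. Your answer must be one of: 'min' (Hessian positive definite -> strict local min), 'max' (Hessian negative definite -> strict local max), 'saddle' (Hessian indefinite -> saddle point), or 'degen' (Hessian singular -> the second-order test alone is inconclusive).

Compute the Hessian H = grad^2 f:
  H = [[11, 2], [2, 8]]
Verify stationarity: grad f(x*) = H x* + g = (0, 0).
Eigenvalues of H: 7, 12.
Both eigenvalues > 0, so H is positive definite -> x* is a strict local min.

min


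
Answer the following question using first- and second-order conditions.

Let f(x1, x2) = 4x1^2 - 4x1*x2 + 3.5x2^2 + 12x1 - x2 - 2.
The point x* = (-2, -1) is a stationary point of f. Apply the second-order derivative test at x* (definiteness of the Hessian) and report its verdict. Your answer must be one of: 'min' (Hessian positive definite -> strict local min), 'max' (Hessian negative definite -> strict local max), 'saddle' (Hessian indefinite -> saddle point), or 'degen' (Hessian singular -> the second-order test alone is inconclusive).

Compute the Hessian H = grad^2 f:
  H = [[8, -4], [-4, 7]]
Verify stationarity: grad f(x*) = H x* + g = (0, 0).
Eigenvalues of H: 3.4689, 11.5311.
Both eigenvalues > 0, so H is positive definite -> x* is a strict local min.

min


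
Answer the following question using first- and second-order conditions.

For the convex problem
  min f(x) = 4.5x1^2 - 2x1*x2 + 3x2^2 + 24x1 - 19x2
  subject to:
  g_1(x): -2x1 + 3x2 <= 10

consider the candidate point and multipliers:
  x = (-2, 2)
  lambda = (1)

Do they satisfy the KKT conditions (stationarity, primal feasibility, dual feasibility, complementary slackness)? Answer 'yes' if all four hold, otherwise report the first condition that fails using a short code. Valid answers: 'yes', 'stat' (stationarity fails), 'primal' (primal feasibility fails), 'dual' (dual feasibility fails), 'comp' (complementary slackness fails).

Gradient of f: grad f(x) = Q x + c = (2, -3)
Constraint values g_i(x) = a_i^T x - b_i:
  g_1((-2, 2)) = 0
Stationarity residual: grad f(x) + sum_i lambda_i a_i = (0, 0)
  -> stationarity OK
Primal feasibility (all g_i <= 0): OK
Dual feasibility (all lambda_i >= 0): OK
Complementary slackness (lambda_i * g_i(x) = 0 for all i): OK

Verdict: yes, KKT holds.

yes


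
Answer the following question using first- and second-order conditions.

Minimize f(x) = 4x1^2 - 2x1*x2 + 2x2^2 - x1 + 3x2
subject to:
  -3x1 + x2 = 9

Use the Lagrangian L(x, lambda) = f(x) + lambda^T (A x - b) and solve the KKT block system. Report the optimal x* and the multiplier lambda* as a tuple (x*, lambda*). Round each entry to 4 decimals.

Form the Lagrangian:
  L(x, lambda) = (1/2) x^T Q x + c^T x + lambda^T (A x - b)
Stationarity (grad_x L = 0): Q x + c + A^T lambda = 0.
Primal feasibility: A x = b.

This gives the KKT block system:
  [ Q   A^T ] [ x     ]   [-c ]
  [ A    0  ] [ lambda ] = [ b ]

Solving the linear system:
  x*      = (-3.0625, -0.1875)
  lambda* = (-8.375)
  f(x*)   = 38.9375

x* = (-3.0625, -0.1875), lambda* = (-8.375)


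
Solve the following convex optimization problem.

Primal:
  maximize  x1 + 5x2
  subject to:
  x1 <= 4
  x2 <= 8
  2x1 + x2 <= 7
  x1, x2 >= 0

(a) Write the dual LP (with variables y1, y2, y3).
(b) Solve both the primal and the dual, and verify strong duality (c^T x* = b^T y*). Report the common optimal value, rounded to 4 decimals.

The standard primal-dual pair for 'max c^T x s.t. A x <= b, x >= 0' is:
  Dual:  min b^T y  s.t.  A^T y >= c,  y >= 0.

So the dual LP is:
  minimize  4y1 + 8y2 + 7y3
  subject to:
    y1 + 2y3 >= 1
    y2 + y3 >= 5
    y1, y2, y3 >= 0

Solving the primal: x* = (0, 7).
  primal value c^T x* = 35.
Solving the dual: y* = (0, 0, 5).
  dual value b^T y* = 35.
Strong duality: c^T x* = b^T y*. Confirmed.

35


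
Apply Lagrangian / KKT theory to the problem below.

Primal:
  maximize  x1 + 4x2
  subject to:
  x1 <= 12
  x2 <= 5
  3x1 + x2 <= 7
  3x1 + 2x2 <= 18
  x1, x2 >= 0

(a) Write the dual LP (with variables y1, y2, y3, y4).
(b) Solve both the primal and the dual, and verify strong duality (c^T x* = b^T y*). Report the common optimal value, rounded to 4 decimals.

The standard primal-dual pair for 'max c^T x s.t. A x <= b, x >= 0' is:
  Dual:  min b^T y  s.t.  A^T y >= c,  y >= 0.

So the dual LP is:
  minimize  12y1 + 5y2 + 7y3 + 18y4
  subject to:
    y1 + 3y3 + 3y4 >= 1
    y2 + y3 + 2y4 >= 4
    y1, y2, y3, y4 >= 0

Solving the primal: x* = (0.6667, 5).
  primal value c^T x* = 20.6667.
Solving the dual: y* = (0, 3.6667, 0.3333, 0).
  dual value b^T y* = 20.6667.
Strong duality: c^T x* = b^T y*. Confirmed.

20.6667


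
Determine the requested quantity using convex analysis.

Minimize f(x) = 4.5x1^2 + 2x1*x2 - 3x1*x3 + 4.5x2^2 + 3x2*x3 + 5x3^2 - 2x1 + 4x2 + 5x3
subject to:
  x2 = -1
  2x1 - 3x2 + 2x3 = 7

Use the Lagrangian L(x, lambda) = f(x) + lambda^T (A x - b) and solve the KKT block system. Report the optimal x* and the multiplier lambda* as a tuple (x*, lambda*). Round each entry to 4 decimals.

Form the Lagrangian:
  L(x, lambda) = (1/2) x^T Q x + c^T x + lambda^T (A x - b)
Stationarity (grad_x L = 0): Q x + c + A^T lambda = 0.
Primal feasibility: A x = b.

This gives the KKT block system:
  [ Q   A^T ] [ x     ]   [-c ]
  [ A    0  ] [ lambda ] = [ b ]

Solving the linear system:
  x*      = (1.28, -1, 0.72)
  lambda* = (-7.76, -2.68)
  f(x*)   = 4.02

x* = (1.28, -1, 0.72), lambda* = (-7.76, -2.68)


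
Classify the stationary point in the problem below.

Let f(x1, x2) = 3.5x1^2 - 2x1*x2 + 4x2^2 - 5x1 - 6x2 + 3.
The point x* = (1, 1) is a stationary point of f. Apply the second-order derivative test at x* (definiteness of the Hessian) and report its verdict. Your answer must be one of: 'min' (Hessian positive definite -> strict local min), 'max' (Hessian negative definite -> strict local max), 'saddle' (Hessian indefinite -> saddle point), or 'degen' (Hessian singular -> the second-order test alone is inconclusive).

Compute the Hessian H = grad^2 f:
  H = [[7, -2], [-2, 8]]
Verify stationarity: grad f(x*) = H x* + g = (0, 0).
Eigenvalues of H: 5.4384, 9.5616.
Both eigenvalues > 0, so H is positive definite -> x* is a strict local min.

min


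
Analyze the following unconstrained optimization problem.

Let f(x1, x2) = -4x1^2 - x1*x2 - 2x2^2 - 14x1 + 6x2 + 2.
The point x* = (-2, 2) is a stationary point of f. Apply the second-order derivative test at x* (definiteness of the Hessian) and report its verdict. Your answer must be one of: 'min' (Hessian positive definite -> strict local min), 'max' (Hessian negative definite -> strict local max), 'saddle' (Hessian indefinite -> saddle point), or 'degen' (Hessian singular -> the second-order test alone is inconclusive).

Compute the Hessian H = grad^2 f:
  H = [[-8, -1], [-1, -4]]
Verify stationarity: grad f(x*) = H x* + g = (0, 0).
Eigenvalues of H: -8.2361, -3.7639.
Both eigenvalues < 0, so H is negative definite -> x* is a strict local max.

max


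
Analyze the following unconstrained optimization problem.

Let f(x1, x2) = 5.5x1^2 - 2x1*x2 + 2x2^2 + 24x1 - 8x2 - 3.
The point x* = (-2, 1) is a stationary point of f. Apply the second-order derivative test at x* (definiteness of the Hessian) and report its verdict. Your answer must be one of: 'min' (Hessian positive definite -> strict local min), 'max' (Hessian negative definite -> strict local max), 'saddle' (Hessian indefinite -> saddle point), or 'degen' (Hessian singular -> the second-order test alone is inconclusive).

Compute the Hessian H = grad^2 f:
  H = [[11, -2], [-2, 4]]
Verify stationarity: grad f(x*) = H x* + g = (0, 0).
Eigenvalues of H: 3.4689, 11.5311.
Both eigenvalues > 0, so H is positive definite -> x* is a strict local min.

min


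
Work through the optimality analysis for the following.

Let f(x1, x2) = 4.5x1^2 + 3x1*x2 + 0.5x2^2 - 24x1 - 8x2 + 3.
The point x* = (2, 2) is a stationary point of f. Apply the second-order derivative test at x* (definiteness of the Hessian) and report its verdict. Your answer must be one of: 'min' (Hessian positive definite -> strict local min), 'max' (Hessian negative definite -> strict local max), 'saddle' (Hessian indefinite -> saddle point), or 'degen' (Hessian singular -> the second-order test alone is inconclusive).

Compute the Hessian H = grad^2 f:
  H = [[9, 3], [3, 1]]
Verify stationarity: grad f(x*) = H x* + g = (0, 0).
Eigenvalues of H: 0, 10.
H has a zero eigenvalue (singular; positive semidefinite but not definite), so H is neither positive definite, negative definite, nor indefinite. The second-order test alone is inconclusive -> degen.
(Indeed, f is constant along the null direction of H through x*, so x* is not a strict local extremum.)

degen
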